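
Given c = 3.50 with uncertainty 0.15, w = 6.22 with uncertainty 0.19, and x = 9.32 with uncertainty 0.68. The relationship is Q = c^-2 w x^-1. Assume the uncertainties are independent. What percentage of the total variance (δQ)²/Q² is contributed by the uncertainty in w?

6.86%

(δQ/Q)² = (-2·δc/c)² + (1·δw/w)² + (-1·δx/x)²
  c term: (-2×0.0429)² = 0.00735
  w term: (1×0.0305)² = 0.000933
  x term: (-1×0.0730)² = 0.00532
Total = 0.0136. Share from w = 0.000933/0.0136 = 0.0686.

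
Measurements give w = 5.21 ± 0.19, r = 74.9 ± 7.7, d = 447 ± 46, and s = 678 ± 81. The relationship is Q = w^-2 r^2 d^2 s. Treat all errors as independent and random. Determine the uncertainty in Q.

Each factor contributes (exponent × relative error)² to (δQ/Q)²:
  (-2·δw/w)² = (-2×0.0365)² = 0.00532;  (2·δr/r)² = (2×0.103)² = 0.0423;  (2·δd/d)² = (2×0.103)² = 0.0424;  (1·δs/s)² = (1×0.119)² = 0.0143
δQ/Q = √(0.104) = 0.323
Q = 2.8e+10, so δQ = 0.323 × 2.8e+10 = 9.04e+09.

9.04e+09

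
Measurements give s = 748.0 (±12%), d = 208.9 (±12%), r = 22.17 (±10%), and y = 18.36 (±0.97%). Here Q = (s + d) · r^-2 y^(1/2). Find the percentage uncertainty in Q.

22.3%

Let u = s + d = 956.9. δu = √(δs² + δd²) = √(8060 + 628) = 93.2, so δu/u = 0.0974.
Q is then a monomial in u, r, y:
δQ/Q = √((δu/u)² + (-2·δr/r)² + (½·δy/y)²) = √(0.00949 + 0.0400 + 2.35e-05) = 0.223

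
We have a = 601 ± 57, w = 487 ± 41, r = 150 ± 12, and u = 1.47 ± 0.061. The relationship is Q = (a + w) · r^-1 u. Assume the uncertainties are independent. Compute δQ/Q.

Let h = a + w = 1090. δh = √(δa² + δw²) = √(3250 + 1680) = 70.2, so δh/h = 0.0645.
Q is then a monomial in h, r, u:
δQ/Q = √((δh/h)² + (-1·δr/r)² + (1·δu/u)²) = √(0.00416 + 0.00640 + 0.00172) = 0.111

0.111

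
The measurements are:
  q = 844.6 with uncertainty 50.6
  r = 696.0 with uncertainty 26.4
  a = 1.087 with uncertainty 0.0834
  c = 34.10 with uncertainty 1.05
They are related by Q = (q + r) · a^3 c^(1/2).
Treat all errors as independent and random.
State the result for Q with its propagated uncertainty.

Let u = q + r = 1541. δu = √(δq² + δr²) = √(2560 + 697) = 57.1, so δu/u = 0.0370.
Q is then a monomial in u, a, c:
δQ/Q = √((δu/u)² + (3·δa/a)² + (½·δc/c)²) = √(0.00137 + 0.0530 + 0.000237) = 0.234
Q = 11550, so δQ = 0.234 × 11550 = 2700.

11550 ± 2700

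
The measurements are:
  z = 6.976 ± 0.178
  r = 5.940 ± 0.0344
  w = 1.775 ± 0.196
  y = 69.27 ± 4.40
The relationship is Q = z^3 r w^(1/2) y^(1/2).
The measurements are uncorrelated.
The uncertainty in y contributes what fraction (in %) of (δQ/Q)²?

(δQ/Q)² = (3·δz/z)² + (1·δr/r)² + (½·δw/w)² + (½·δy/y)²
  z term: (3×0.0255)² = 0.00586
  r term: (1×0.00579)² = 3.35e-05
  w term: (0.5×0.110)² = 0.00305
  y term: (0.5×0.0635)² = 0.00101
Total = 0.00995. Share from y = 0.00101/0.00995 = 0.101.

10.1%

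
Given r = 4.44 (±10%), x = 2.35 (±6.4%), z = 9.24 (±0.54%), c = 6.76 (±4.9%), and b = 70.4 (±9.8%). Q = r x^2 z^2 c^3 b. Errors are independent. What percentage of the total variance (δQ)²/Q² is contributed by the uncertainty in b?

16.6%

(δQ/Q)² = (1·δr/r)² + (2·δx/x)² + (2·δz/z)² + (3·δc/c)² + (1·δb/b)²
  r term: (1×0.100)² = 0.0100
  x term: (2×0.0640)² = 0.0164
  z term: (2×0.00540)² = 0.000117
  c term: (3×0.0490)² = 0.0216
  b term: (1×0.0980)² = 0.00960
Total = 0.0577. Share from b = 0.00960/0.0577 = 0.166.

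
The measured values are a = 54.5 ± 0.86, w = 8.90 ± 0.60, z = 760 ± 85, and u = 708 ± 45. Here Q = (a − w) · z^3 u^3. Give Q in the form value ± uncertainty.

Let h = a − w = 45.6. δh = √(δa² + δw²) = √(0.740 + 0.360) = 1.05, so δh/h = 0.0230.
Q is then a monomial in h, z, u:
δQ/Q = √((δh/h)² + (3·δz/z)² + (3·δu/u)²) = √(0.000529 + 0.113 + 0.0364) = 0.387
Q = 7.1e+18, so δQ = 0.387 × 7.1e+18 = 2.75e+18.

(7.10 ± 2.75) × 10^18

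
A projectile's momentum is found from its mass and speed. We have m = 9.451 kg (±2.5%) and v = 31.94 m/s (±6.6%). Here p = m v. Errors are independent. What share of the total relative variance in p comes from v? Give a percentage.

87.5%

(δp/p)² = (1·δm/m)² + (1·δv/v)²
  m term: (1×0.0250)² = 0.000625
  v term: (1×0.0660)² = 0.00436
Total = 0.00498. Share from v = 0.00436/0.00498 = 0.875.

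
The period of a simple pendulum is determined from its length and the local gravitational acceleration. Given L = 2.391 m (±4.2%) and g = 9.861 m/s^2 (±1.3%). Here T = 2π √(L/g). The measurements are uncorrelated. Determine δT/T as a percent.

2.20%

Relative error in a monomial: (δT/T)² = Σ (nᵢ · δxᵢ/xᵢ)².
  (½·δL/L)² = (0.5×0.0420)² = 0.000441;  (−½·δg/g)² = (-0.5×0.0130)² = 4.23e-05
δT/T = √(0.000483) = 0.0220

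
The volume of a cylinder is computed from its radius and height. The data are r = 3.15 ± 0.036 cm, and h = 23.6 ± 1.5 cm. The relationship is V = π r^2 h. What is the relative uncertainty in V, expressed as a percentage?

6.75%

Since V is a product/quotient, work with relative uncertainties:
  (2·δr/r)² = (2×0.0114)² = 0.000522;  (1·δh/h)² = (1×0.0636)² = 0.00404
δV/V = √(0.00456) = 0.0675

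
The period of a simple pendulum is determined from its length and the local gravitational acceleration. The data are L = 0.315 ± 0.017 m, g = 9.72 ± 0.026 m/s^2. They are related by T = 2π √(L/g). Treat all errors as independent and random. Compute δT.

For a monomial T ∝ L^(1/2), g^(-1/2), fractional errors add in quadrature:
  (½·δL/L)² = (0.5×0.0540)² = 0.000728;  (−½·δg/g)² = (-0.5×0.00267)² = 1.79e-06
δT/T = √(0.000730) = 0.0270
T = 1.13 s, so δT = 0.0270 × 1.13 = 0.0306 s.

0.0306 s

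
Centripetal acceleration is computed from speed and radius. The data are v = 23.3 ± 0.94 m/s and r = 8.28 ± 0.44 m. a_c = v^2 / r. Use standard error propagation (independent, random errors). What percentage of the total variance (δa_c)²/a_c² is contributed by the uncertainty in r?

(δa_c/a_c)² = (2·δv/v)² + (-1·δr/r)²
  v term: (2×0.0403)² = 0.00651
  r term: (-1×0.0531)² = 0.00282
Total = 0.00933. Share from r = 0.00282/0.00933 = 0.303.

30.3%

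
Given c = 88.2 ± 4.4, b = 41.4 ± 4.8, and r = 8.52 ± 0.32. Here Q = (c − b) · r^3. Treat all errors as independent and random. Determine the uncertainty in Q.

Let u = c − b = 46.8. δu = √(δc² + δb²) = √(19.4 + 23.0) = 6.51, so δu/u = 0.139.
Q is then a monomial in u, r:
δQ/Q = √((δu/u)² + (3·δr/r)²) = √(0.0194 + 0.0127) = 0.179
Q = 28900, so δQ = 0.179 × 28900 = 5180.

5180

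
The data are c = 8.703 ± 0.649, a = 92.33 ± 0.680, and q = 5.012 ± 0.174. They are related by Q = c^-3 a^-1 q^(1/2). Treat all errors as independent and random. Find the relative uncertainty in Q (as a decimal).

0.225

Q is a product of powers, so relative uncertainties combine in quadrature:
  (-3·δc/c)² = (-3×0.0746)² = 0.0500;  (-1·δa/a)² = (-1×0.00736)² = 5.42e-05;  (½·δq/q)² = (0.5×0.0347)² = 0.000301
δQ/Q = √(0.0504) = 0.225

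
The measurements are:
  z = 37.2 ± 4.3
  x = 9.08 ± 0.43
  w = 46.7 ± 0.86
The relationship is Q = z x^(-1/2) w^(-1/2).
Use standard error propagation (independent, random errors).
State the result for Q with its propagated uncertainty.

1.81 ± 0.214

Relative error in a monomial: (δQ/Q)² = Σ (nᵢ · δxᵢ/xᵢ)².
  (1·δz/z)² = (1×0.116)² = 0.0134;  (−½·δx/x)² = (-0.5×0.0474)² = 0.000561;  (−½·δw/w)² = (-0.5×0.0184)² = 8.48e-05
δQ/Q = √(0.0140) = 0.118
Q = 1.81, so δQ = 0.118 × 1.81 = 0.214.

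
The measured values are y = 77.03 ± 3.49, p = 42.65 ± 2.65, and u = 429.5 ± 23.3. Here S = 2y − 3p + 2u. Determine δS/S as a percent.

Each term contributes (cᵢ δxᵢ)² to (δS)²:
  (2·δy)² = 48.7;  (3·δp)² = 63.2;  (2·δu)² = 2170
δS = √(2280) = 47.8
S = 885.1, so δS/S = 47.8/885.1 = 0.0540.

5.40%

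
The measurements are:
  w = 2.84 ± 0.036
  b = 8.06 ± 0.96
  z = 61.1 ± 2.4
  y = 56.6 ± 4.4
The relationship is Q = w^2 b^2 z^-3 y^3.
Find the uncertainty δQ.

148

Each factor contributes (exponent × relative error)² to (δQ/Q)²:
  (2·δw/w)² = (2×0.0127)² = 0.000643;  (2·δb/b)² = (2×0.119)² = 0.0567;  (-3·δz/z)² = (-3×0.0393)² = 0.0139;  (3·δy/y)² = (3×0.0777)² = 0.0544
δQ/Q = √(0.126) = 0.354
Q = 417, so δQ = 0.354 × 417 = 148.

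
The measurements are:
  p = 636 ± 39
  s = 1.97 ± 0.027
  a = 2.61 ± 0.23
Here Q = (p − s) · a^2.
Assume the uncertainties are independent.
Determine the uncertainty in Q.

806

Let u = p − s = 634. δu = √(δp² + δs²) = √(1520 + 0.000729) = 39.0, so δu/u = 0.0615.
Q is then a monomial in u, a:
δQ/Q = √((δu/u)² + (2·δa/a)²) = √(0.00378 + 0.0311) = 0.187
Q = 4320, so δQ = 0.187 × 4320 = 806.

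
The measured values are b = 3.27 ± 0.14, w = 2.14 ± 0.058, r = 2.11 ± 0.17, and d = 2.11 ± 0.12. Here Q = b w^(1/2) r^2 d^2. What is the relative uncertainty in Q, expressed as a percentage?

Products/powers → add relative errors in quadrature, weighted by exponent:
  (1·δb/b)² = (1×0.0428)² = 0.00183;  (½·δw/w)² = (0.5×0.0271)² = 0.000184;  (2·δr/r)² = (2×0.0806)² = 0.0260;  (2·δd/d)² = (2×0.0569)² = 0.0129
δQ/Q = √(0.0409) = 0.202

20.2%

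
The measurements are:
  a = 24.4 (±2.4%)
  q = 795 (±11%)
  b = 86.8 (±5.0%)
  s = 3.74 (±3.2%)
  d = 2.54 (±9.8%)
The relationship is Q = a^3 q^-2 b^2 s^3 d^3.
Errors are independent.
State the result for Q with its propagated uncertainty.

Q is a product of powers, so relative uncertainties combine in quadrature:
  (3·δa/a)² = (3×0.0240)² = 0.00518;  (-2·δq/q)² = (-2×0.110)² = 0.0484;  (2·δb/b)² = (2×0.0500)² = 0.0100;  (3·δs/s)² = (3×0.0320)² = 0.00922;  (3·δd/d)² = (3×0.0980)² = 0.0864
δQ/Q = √(0.159) = 0.399
Q = 1.48e+05, so δQ = 0.399 × 1.48e+05 = 59200.

(1.48 ± 0.592) × 10^5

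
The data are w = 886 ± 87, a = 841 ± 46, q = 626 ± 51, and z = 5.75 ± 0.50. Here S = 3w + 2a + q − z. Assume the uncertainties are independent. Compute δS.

281

S is a linear combination, so absolute uncertainties add in quadrature:
  (3·δw)² = 68100;  (2·δa)² = 8460;  (δq)² = 2600;  (δz)² = 0.250
δS = √(79200) = 281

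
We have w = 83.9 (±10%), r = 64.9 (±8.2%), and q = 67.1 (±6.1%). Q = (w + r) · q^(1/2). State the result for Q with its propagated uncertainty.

Let u = w + r = 149. δu = √(δw² + δr²) = √(70.4 + 28.3) = 9.94, so δu/u = 0.0668.
Q is then a monomial in u, q:
δQ/Q = √((δu/u)² + (½·δq/q)²) = √(0.00446 + 0.000930) = 0.0734
Q = 1220, so δQ = 0.0734 × 1220 = 89.5.

1220 ± 89.5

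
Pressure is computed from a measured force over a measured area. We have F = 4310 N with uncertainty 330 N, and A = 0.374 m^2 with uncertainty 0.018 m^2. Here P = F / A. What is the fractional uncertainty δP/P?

0.0904

For a monomial P ∝ F, A^-1, fractional errors add in quadrature:
  (1·δF/F)² = (1×0.0766)² = 0.00586;  (-1·δA/A)² = (-1×0.0481)² = 0.00232
δP/P = √(0.00818) = 0.0904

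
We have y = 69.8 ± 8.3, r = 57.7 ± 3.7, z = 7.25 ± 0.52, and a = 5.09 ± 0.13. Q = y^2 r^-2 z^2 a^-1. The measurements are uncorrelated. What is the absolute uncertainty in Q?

4.64

Products/powers → add relative errors in quadrature, weighted by exponent:
  (2·δy/y)² = (2×0.119)² = 0.0566;  (-2·δr/r)² = (-2×0.0641)² = 0.0164;  (2·δz/z)² = (2×0.0717)² = 0.0206;  (-1·δa/a)² = (-1×0.0255)² = 0.000652
δQ/Q = √(0.0942) = 0.307
Q = 15.1, so δQ = 0.307 × 15.1 = 4.64.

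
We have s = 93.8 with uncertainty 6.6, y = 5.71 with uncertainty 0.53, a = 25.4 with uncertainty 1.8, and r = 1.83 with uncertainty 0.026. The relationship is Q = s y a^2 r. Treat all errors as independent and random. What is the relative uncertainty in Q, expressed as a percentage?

18.4%

Relative error in a monomial: (δQ/Q)² = Σ (nᵢ · δxᵢ/xᵢ)².
  (1·δs/s)² = (1×0.0704)² = 0.00495;  (1·δy/y)² = (1×0.0928)² = 0.00862;  (2·δa/a)² = (2×0.0709)² = 0.0201;  (1·δr/r)² = (1×0.0142)² = 0.000202
δQ/Q = √(0.0339) = 0.184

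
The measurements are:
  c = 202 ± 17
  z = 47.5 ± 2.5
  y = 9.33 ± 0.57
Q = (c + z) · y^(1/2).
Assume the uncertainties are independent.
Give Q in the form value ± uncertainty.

762 ± 57.4

Let u = c + z = 250. δu = √(δc² + δz²) = √(289 + 6.25) = 17.2, so δu/u = 0.0689.
Q is then a monomial in u, y:
δQ/Q = √((δu/u)² + (½·δy/y)²) = √(0.00474 + 0.000933) = 0.0753
Q = 762, so δQ = 0.0753 × 762 = 57.4.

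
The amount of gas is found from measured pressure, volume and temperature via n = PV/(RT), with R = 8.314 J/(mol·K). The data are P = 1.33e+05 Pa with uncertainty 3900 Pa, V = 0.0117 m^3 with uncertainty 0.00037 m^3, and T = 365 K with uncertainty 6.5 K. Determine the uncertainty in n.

For a monomial n ∝ P, V, T^-1, fractional errors add in quadrature:
  (1·δP/P)² = (1×0.0293)² = 0.000860;  (1·δV/V)² = (1×0.0316)² = 0.00100;  (-1·δT/T)² = (-1×0.0178)² = 0.000317
δn/n = √(0.00218) = 0.0467
n = 0.513 mol, so δn = 0.0467 × 0.513 = 0.0239 mol.

0.0239 mol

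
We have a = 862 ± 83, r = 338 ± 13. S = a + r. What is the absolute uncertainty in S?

84.0

Absolute uncertainties add in quadrature for a linear combination:
  (δa)² = 6890;  (δr)² = 169
δS = √(7060) = 84.0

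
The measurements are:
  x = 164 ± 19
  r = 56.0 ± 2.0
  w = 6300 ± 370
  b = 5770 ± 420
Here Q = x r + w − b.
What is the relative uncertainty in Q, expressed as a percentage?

Let p = x·r = 9180. δp/p = √((1·δx/x)² + (1·δr/r)²) = √(0.0134 + 0.00128) = 0.121, so δp = 1110.
Q = p + w − b: δQ = √(δp² + δw² + δb²) = √(1.24e+06 + 1.37e+05 + 1.76e+05) = 1250
Q = 9710, so δQ/Q = 1250/9710 = 0.128.

12.8%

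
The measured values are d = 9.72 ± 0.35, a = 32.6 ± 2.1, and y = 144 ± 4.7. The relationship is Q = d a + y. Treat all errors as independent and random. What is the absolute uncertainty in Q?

Let p = d·a = 317. δp/p = √((1·δd/d)² + (1·δa/a)²) = √(0.00130 + 0.00415) = 0.0738, so δp = 23.4.
Q = p + y: δQ = √(δp² + δy²) = √(547 + 22.1) = 23.9

23.9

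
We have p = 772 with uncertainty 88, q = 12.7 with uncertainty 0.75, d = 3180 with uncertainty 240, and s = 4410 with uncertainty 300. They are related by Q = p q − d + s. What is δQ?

Let w = p·q = 9800. δw/w = √((1·δp/p)² + (1·δq/q)²) = √(0.0130 + 0.00349) = 0.128, so δw = 1260.
Q = w − d + s: δQ = √(δw² + δd² + δs²) = √(1.58e+06 + 57600 + 90000) = 1320

1320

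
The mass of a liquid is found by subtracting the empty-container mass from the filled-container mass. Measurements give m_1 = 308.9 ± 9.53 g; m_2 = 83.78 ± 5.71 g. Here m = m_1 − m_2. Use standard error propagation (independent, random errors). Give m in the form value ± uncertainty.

m is a linear combination, so absolute uncertainties add in quadrature:
  (δm_1)² = 90.8;  (δm_2)² = 32.6
δm = √(123) = 11.1 g
m = 225.1 g.

225.1 ± 11.1 g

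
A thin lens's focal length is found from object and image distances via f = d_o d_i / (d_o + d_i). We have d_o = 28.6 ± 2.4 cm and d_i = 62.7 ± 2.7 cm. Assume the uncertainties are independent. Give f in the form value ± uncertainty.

∂f/∂d_o = (d_i/(d_o+d_i))² = 0.472;  ∂f/∂d_i = (d_o/(d_o+d_i))² = 0.0981
δf = √((∂f/∂d_o · δd_o)² + (∂f/∂d_i · δd_i)²) = √(1.28 + 0.0702) = 1.16 cm
f = 19.6 cm.

19.6 ± 1.16 cm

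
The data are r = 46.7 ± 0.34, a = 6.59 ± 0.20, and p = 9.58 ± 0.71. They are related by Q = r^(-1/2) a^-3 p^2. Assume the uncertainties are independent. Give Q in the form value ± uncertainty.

Since Q is a product/quotient, work with relative uncertainties:
  (−½·δr/r)² = (-0.5×0.00728)² = 1.33e-05;  (-3·δa/a)² = (-3×0.0303)² = 0.00829;  (2·δp/p)² = (2×0.0741)² = 0.0220
δQ/Q = √(0.0303) = 0.174
Q = 0.0469, so δQ = 0.174 × 0.0469 = 0.00816.

0.0469 ± 0.00816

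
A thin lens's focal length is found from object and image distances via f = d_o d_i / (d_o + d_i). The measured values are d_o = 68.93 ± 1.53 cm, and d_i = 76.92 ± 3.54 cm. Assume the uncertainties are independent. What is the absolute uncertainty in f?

∂f/∂d_o = (d_i/(d_o+d_i))² = 0.278;  ∂f/∂d_i = (d_o/(d_o+d_i))² = 0.223
δf = √((∂f/∂d_o · δd_o)² + (∂f/∂d_i · δd_i)²) = √(0.181 + 0.625) = 0.898 cm

0.898 cm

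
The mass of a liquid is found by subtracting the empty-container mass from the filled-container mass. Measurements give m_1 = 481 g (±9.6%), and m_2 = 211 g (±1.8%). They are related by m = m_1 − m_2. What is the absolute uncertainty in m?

46.3 g

Sums and differences: (δm)² = Σ (cᵢ δxᵢ)².
  (δm_1)² = 2130;  (δm_2)² = 14.4
δm = √(2150) = 46.3 g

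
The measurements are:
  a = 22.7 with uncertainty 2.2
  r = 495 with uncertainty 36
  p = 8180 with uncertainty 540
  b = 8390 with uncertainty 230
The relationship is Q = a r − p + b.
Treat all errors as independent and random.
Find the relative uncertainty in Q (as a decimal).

Let w = a·r = 11200. δw/w = √((1·δa/a)² + (1·δr/r)²) = √(0.00939 + 0.00529) = 0.121, so δw = 1360.
Q = w − p + b: δQ = √(δw² + δp² + δb²) = √(1.85e+06 + 2.92e+05 + 52900) = 1480
Q = 11400, so δQ/Q = 1480/11400 = 0.130.

0.130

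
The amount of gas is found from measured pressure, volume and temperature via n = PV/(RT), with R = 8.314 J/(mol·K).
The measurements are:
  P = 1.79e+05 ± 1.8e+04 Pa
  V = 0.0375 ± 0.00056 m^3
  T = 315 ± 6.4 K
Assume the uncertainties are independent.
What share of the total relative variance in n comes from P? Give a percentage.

94.1%

(δn/n)² = (1·δP/P)² + (1·δV/V)² + (-1·δT/T)²
  P term: (1×0.101)² = 0.0101
  V term: (1×0.0149)² = 0.000223
  T term: (-1×0.0203)² = 0.000413
Total = 0.0107. Share from P = 0.0101/0.0107 = 0.941.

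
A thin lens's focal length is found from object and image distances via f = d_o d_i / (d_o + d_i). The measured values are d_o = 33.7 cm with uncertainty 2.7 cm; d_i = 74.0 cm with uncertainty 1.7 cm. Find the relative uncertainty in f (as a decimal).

0.0555

∂f/∂d_o = (d_i/(d_o+d_i))² = 0.472;  ∂f/∂d_i = (d_o/(d_o+d_i))² = 0.0979
δf = √((∂f/∂d_o · δd_o)² + (∂f/∂d_i · δd_i)²) = √(1.62 + 0.0277) = 1.29 cm
f = 23.2 cm, so δf/f = 1.29/23.2 = 0.0555.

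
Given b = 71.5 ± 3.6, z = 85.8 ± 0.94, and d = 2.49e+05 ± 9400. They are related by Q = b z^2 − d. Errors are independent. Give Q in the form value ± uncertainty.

Let p = b·z^2 = 5.26e+05. δp/p = √((1·δb/b)² + (2·δz/z)²) = √(0.00254 + 0.000480) = 0.0549, so δp = 28900.
Q = p − d: δQ = √(δp² + δd²) = √(8.35e+08 + 8.84e+07) = 30400
Q = 2.77e+05.

(2.77 ± 0.304) × 10^5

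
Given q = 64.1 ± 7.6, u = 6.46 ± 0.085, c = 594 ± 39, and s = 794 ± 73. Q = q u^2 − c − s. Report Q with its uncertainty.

1290 ± 335

Let p = q·u^2 = 2670. δp/p = √((1·δq/q)² + (2·δu/u)²) = √(0.0141 + 0.000693) = 0.121, so δp = 325.
Q = p − c − s: δQ = √(δp² + δc² + δs²) = √(1.06e+05 + 1520 + 5330) = 335
Q = 1290.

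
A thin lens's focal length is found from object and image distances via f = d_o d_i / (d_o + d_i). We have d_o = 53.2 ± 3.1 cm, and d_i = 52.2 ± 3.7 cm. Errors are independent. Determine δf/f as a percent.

4.60%

∂f/∂d_o = (d_i/(d_o+d_i))² = 0.245;  ∂f/∂d_i = (d_o/(d_o+d_i))² = 0.255
δf = √((∂f/∂d_o · δd_o)² + (∂f/∂d_i · δd_i)²) = √(0.578 + 0.889) = 1.21 cm
f = 26.3 cm, so δf/f = 1.21/26.3 = 0.0460.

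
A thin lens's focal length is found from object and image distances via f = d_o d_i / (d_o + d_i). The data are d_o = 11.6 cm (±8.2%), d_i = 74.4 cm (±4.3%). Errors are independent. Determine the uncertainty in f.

∂f/∂d_o = (d_i/(d_o+d_i))² = 0.748;  ∂f/∂d_i = (d_o/(d_o+d_i))² = 0.0182
δf = √((∂f/∂d_o · δd_o)² + (∂f/∂d_i · δd_i)²) = √(0.507 + 0.00339) = 0.714 cm

0.714 cm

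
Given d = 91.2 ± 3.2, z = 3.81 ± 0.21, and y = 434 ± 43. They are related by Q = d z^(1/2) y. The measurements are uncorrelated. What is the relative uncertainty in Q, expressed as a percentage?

10.9%

For a monomial Q ∝ d, z^(1/2), y, fractional errors add in quadrature:
  (1·δd/d)² = (1×0.0351)² = 0.00123;  (½·δz/z)² = (0.5×0.0551)² = 0.000760;  (1·δy/y)² = (1×0.0991)² = 0.00982
δQ/Q = √(0.0118) = 0.109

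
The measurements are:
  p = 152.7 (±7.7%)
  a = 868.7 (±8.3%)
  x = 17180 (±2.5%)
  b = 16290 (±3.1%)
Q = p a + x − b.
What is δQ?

15000

Let w = p·a = 132700. δw/w = √((1·δp/p)² + (1·δa/a)²) = √(0.00593 + 0.00689) = 0.113, so δw = 15000.
Q = w + x − b: δQ = √(δw² + δx² + δb²) = √(2.26e+08 + 1.84e+05 + 2.55e+05) = 15000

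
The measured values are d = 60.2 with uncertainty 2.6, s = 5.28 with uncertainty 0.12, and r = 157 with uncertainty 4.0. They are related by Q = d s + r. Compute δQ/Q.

Let p = d·s = 318. δp/p = √((1·δd/d)² + (1·δs/s)²) = √(0.00187 + 0.000517) = 0.0488, so δp = 15.5.
Q = p + r: δQ = √(δp² + δr²) = √(241 + 16.0) = 16.0
Q = 475, so δQ/Q = 16.0/475 = 0.0337.

0.0337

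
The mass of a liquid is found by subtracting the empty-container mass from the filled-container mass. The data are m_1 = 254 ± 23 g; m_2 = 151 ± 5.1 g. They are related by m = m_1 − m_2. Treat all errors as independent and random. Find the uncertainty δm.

23.6 g

Absolute uncertainties add in quadrature for a linear combination:
  (δm_1)² = 529;  (δm_2)² = 26.0
δm = √(555) = 23.6 g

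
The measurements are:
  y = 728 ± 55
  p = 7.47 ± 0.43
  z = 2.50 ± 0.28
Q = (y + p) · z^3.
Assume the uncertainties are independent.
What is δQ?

3960

Let u = y + p = 735. δu = √(δy² + δp²) = √(3020 + 0.185) = 55.0, so δu/u = 0.0748.
Q is then a monomial in u, z:
δQ/Q = √((δu/u)² + (3·δz/z)²) = √(0.00559 + 0.113) = 0.344
Q = 11500, so δQ = 0.344 × 11500 = 3960.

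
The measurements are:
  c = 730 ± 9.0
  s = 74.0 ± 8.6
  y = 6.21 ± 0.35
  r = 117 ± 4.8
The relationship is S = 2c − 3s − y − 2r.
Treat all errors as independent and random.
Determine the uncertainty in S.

32.9

S is a linear combination, so absolute uncertainties add in quadrature:
  (2·δc)² = 324;  (3·δs)² = 666;  (δy)² = 0.122;  (2·δr)² = 92.2
δS = √(1080) = 32.9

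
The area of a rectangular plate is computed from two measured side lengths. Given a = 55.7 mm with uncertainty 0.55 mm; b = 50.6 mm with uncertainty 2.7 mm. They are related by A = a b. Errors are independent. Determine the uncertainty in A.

153 mm^2

Since A is a product/quotient, work with relative uncertainties:
  (1·δa/a)² = (1×0.00987)² = 9.75e-05;  (1·δb/b)² = (1×0.0534)² = 0.00285
δA/A = √(0.00294) = 0.0543
A = 2820 mm^2, so δA = 0.0543 × 2820 = 153 mm^2.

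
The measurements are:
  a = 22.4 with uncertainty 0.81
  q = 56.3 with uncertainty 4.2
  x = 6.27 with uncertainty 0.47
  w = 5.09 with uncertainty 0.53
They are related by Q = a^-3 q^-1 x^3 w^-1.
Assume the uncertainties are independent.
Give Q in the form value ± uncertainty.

Each factor contributes (exponent × relative error)² to (δQ/Q)²:
  (-3·δa/a)² = (-3×0.0362)² = 0.0118;  (-1·δq/q)² = (-1×0.0746)² = 0.00557;  (3·δx/x)² = (3×0.0750)² = 0.0506;  (-1·δw/w)² = (-1×0.104)² = 0.0108
δQ/Q = √(0.0787) = 0.281
Q = 7.65e-05, so δQ = 0.281 × 7.65e-05 = 2.15e-05.

(7.65 ± 2.15) × 10^-5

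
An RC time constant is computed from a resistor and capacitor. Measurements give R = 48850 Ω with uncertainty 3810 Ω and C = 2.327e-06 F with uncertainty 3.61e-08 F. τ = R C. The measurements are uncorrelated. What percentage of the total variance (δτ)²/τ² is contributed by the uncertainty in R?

96.2%

(δτ/τ)² = (1·δR/R)² + (1·δC/C)²
  R term: (1×0.0780)² = 0.00608
  C term: (1×0.0155)² = 0.000241
Total = 0.00632. Share from R = 0.00608/0.00632 = 0.962.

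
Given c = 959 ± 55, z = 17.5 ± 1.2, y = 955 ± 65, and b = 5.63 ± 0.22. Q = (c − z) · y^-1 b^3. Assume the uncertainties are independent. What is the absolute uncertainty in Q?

26.0

Let u = c − z = 942. δu = √(δc² + δz²) = √(3020 + 1.44) = 55.0, so δu/u = 0.0584.
Q is then a monomial in u, y, b:
δQ/Q = √((δu/u)² + (-1·δy/y)² + (3·δb/b)²) = √(0.00341 + 0.00463 + 0.0137) = 0.148
Q = 176, so δQ = 0.148 × 176 = 26.0.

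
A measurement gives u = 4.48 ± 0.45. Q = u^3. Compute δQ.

27.1

For a monomial Q ∝ u^3, fractional errors add in quadrature:
  (3·δu/u)² = (3×0.100)² = 0.0908
δQ/Q = √(0.0908) = 0.301
Q = 89.9, so δQ = 0.301 × 89.9 = 27.1.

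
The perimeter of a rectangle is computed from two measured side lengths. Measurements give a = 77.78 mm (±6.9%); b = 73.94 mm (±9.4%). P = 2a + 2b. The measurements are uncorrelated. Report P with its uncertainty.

303.4 ± 17.6 mm

Sums and differences: (δP)² = Σ (cᵢ δxᵢ)².
  (2·δa)² = 115;  (2·δb)² = 193
δP = √(308) = 17.6 mm
P = 303.4 mm.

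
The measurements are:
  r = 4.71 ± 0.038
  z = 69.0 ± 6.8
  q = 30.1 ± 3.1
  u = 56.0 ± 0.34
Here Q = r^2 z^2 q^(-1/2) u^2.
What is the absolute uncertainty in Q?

For a monomial Q ∝ r^2, z^2, q^(-1/2), u^2, fractional errors add in quadrature:
  (2·δr/r)² = (2×0.00807)² = 0.000260;  (2·δz/z)² = (2×0.0986)² = 0.0388;  (−½·δq/q)² = (-0.5×0.103)² = 0.00265;  (2·δu/u)² = (2×0.00607)² = 0.000147
δQ/Q = √(0.0419) = 0.205
Q = 6.04e+07, so δQ = 0.205 × 6.04e+07 = 1.24e+07.

1.24e+07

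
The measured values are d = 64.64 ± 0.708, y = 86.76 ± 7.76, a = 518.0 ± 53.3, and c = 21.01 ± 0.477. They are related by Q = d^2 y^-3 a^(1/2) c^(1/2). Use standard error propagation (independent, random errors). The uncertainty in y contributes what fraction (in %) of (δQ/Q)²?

95.7%

(δQ/Q)² = (2·δd/d)² + (-3·δy/y)² + (½·δa/a)² + (½·δc/c)²
  d term: (2×0.0110)² = 0.000480
  y term: (-3×0.0894)² = 0.0720
  a term: (0.5×0.103)² = 0.00265
  c term: (0.5×0.0227)² = 0.000129
Total = 0.0753. Share from y = 0.0720/0.0753 = 0.957.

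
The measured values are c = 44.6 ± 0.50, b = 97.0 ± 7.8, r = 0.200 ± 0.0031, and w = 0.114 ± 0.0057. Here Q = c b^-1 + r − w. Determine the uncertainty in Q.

Let p = c·b^-1 = 0.460. δp/p = √((1·δc/c)² + (-1·δb/b)²) = √(0.000126 + 0.00647) = 0.0812, so δp = 0.0373.
Q = p + r − w: δQ = √(δp² + δr² + δw²) = √(0.00139 + 9.61e-06 + 3.25e-05) = 0.0379

0.0379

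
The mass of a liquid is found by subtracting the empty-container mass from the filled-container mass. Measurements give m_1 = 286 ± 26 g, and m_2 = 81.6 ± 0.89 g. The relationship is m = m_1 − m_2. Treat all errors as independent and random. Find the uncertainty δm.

26.0 g

Sums and differences: (δm)² = Σ (cᵢ δxᵢ)².
  (δm_1)² = 676;  (δm_2)² = 0.792
δm = √(677) = 26.0 g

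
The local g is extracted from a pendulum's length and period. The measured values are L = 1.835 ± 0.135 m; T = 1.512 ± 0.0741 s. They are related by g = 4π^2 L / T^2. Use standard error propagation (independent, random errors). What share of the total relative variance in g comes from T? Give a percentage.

(δg/g)² = (1·δL/L)² + (-2·δT/T)²
  L term: (1×0.0736)² = 0.00541
  T term: (-2×0.0490)² = 0.00961
Total = 0.0150. Share from T = 0.00961/0.0150 = 0.640.

64.0%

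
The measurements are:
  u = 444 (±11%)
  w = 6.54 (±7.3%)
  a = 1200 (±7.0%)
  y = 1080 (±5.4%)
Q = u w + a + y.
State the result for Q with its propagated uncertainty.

5180 ± 397

Let p = u·w = 2900. δp/p = √((1·δu/u)² + (1·δw/w)²) = √(0.0121 + 0.00533) = 0.132, so δp = 383.
Q = p + a + y: δQ = √(δp² + δa² + δy²) = √(1.47e+05 + 7060 + 3400) = 397
Q = 5180.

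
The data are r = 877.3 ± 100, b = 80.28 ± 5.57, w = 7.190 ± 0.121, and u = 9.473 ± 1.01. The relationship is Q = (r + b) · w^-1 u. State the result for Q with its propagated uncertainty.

1262 ± 190

Let h = r + b = 957.6. δh = √(δr² + δb²) = √(10000 + 31.0) = 100, so δh/h = 0.105.
Q is then a monomial in h, w, u:
δQ/Q = √((δh/h)² + (-1·δw/w)² + (1·δu/u)²) = √(0.0109 + 0.000283 + 0.0114) = 0.150
Q = 1262, so δQ = 0.150 × 1262 = 190.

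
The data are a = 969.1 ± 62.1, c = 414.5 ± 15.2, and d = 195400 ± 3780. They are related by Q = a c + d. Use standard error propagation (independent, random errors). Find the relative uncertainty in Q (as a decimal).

Let p = a·c = 401700. δp/p = √((1·δa/a)² + (1·δc/c)²) = √(0.00411 + 0.00134) = 0.0738, so δp = 29700.
Q = p + d: δQ = √(δp² + δd²) = √(8.8e+08 + 1.43e+07) = 29900
Q = 597100, so δQ/Q = 29900/597100 = 0.0501.

0.0501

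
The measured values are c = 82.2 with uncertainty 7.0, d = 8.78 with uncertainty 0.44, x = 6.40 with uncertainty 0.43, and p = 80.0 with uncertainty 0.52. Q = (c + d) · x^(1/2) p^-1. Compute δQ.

Let u = c + d = 91.0. δu = √(δc² + δd²) = √(49.0 + 0.194) = 7.01, so δu/u = 0.0771.
Q is then a monomial in u, x, p:
δQ/Q = √((δu/u)² + (½·δx/x)² + (-1·δp/p)²) = √(0.00594 + 0.00113 + 4.23e-05) = 0.0843
Q = 2.88, so δQ = 0.0843 × 2.88 = 0.243.

0.243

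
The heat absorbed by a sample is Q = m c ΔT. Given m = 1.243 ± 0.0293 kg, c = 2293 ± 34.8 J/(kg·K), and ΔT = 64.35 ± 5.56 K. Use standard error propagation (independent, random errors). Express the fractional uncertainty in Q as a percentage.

9.08%

Each factor contributes (exponent × relative error)² to (δQ/Q)²:
  (1·δm/m)² = (1×0.0236)² = 0.000556;  (1·δc/c)² = (1×0.0152)² = 0.000230;  (1·δΔT/ΔT)² = (1×0.0864)² = 0.00747
δQ/Q = √(0.00825) = 0.0908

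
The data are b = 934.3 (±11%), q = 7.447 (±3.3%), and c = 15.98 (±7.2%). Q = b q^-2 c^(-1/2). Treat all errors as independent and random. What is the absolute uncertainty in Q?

0.562

For a monomial Q ∝ b, q^-2, c^(-1/2), fractional errors add in quadrature:
  (1·δb/b)² = (1×0.110)² = 0.0121;  (-2·δq/q)² = (-2×0.0330)² = 0.00436;  (−½·δc/c)² = (-0.5×0.0720)² = 0.00130
δQ/Q = √(0.0178) = 0.133
Q = 4.214, so δQ = 0.133 × 4.214 = 0.562.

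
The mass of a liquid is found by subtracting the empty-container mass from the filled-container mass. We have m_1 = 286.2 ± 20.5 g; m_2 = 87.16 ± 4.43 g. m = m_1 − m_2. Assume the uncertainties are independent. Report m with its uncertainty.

Absolute uncertainties add in quadrature for a linear combination:
  (δm_1)² = 420;  (δm_2)² = 19.6
δm = √(440) = 21.0 g
m = 199.0 g.

199.0 ± 21.0 g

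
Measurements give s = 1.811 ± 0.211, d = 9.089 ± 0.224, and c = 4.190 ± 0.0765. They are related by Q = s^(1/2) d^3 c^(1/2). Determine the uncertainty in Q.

196

Relative error in a monomial: (δQ/Q)² = Σ (nᵢ · δxᵢ/xᵢ)².
  (½·δs/s)² = (0.5×0.117)² = 0.00339;  (3·δd/d)² = (3×0.0246)² = 0.00547;  (½·δc/c)² = (0.5×0.0183)² = 8.33e-05
δQ/Q = √(0.00894) = 0.0946
Q = 2068, so δQ = 0.0946 × 2068 = 196.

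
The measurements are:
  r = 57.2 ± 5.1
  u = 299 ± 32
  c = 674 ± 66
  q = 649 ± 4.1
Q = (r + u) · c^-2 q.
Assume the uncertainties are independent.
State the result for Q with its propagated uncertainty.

0.509 ± 0.110

Let w = r + u = 356. δw = √(δr² + δu²) = √(26.0 + 1020) = 32.4, so δw/w = 0.0910.
Q is then a monomial in w, c, q:
δQ/Q = √((δw/w)² + (-2·δc/c)² + (1·δq/q)²) = √(0.00828 + 0.0384 + 3.99e-05) = 0.216
Q = 0.509, so δQ = 0.216 × 0.509 = 0.110.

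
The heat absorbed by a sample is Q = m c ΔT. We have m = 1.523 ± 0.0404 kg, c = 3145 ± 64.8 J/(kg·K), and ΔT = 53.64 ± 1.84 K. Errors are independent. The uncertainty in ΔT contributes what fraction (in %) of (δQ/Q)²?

51.1%

(δQ/Q)² = (1·δm/m)² + (1·δc/c)² + (1·δΔT/ΔT)²
  m term: (1×0.0265)² = 0.000704
  c term: (1×0.0206)² = 0.000425
  ΔT term: (1×0.0343)² = 0.00118
Total = 0.00230. Share from ΔT = 0.00118/0.00230 = 0.511.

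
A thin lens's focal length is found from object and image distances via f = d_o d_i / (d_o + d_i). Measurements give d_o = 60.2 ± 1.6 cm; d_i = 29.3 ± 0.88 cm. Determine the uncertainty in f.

∂f/∂d_o = (d_i/(d_o+d_i))² = 0.107;  ∂f/∂d_i = (d_o/(d_o+d_i))² = 0.452
δf = √((∂f/∂d_o · δd_o)² + (∂f/∂d_i · δd_i)²) = √(0.0294 + 0.159) = 0.433 cm

0.433 cm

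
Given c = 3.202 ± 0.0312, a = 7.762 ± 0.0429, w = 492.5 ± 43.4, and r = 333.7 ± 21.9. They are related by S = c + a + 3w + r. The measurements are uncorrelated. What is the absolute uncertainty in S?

Each term contributes (cᵢ δxᵢ)² to (δS)²:
  (δc)² = 0.000973;  (δa)² = 0.00184;  (3·δw)² = 17000;  (δr)² = 480
δS = √(17400) = 132

132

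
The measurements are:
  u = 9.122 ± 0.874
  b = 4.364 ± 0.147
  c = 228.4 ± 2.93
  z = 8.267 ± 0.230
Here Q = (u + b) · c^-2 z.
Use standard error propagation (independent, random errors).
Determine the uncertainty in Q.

0.000162

Let w = u + b = 13.49. δw = √(δu² + δb²) = √(0.764 + 0.0216) = 0.886, so δw/w = 0.0657.
Q is then a monomial in w, c, z:
δQ/Q = √((δw/w)² + (-2·δc/c)² + (1·δz/z)²) = √(0.00432 + 0.000658 + 0.000774) = 0.0758
Q = 0.002137, so δQ = 0.0758 × 0.002137 = 0.000162.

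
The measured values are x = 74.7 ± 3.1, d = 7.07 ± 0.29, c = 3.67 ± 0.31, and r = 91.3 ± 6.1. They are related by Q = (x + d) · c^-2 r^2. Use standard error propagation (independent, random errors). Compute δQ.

11100

Let u = x + d = 81.8. δu = √(δx² + δd²) = √(9.61 + 0.0841) = 3.11, so δu/u = 0.0381.
Q is then a monomial in u, c, r:
δQ/Q = √((δu/u)² + (-2·δc/c)² + (2·δr/r)²) = √(0.00145 + 0.0285 + 0.0179) = 0.219
Q = 50600, so δQ = 0.219 × 50600 = 11100.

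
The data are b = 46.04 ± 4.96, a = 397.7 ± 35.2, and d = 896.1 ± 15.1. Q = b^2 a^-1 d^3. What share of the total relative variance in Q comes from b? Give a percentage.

(δQ/Q)² = (2·δb/b)² + (-1·δa/a)² + (3·δd/d)²
  b term: (2×0.108)² = 0.0464
  a term: (-1×0.0885)² = 0.00783
  d term: (3×0.0169)² = 0.00256
Total = 0.0568. Share from b = 0.0464/0.0568 = 0.817.

81.7%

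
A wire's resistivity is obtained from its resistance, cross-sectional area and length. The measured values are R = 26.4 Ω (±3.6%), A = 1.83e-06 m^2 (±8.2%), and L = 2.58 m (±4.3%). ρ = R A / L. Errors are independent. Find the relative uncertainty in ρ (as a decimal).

0.0993

Products/powers → add relative errors in quadrature, weighted by exponent:
  (1·δR/R)² = (1×0.0360)² = 0.00130;  (1·δA/A)² = (1×0.0820)² = 0.00672;  (-1·δL/L)² = (-1×0.0430)² = 0.00185
δρ/ρ = √(0.00987) = 0.0993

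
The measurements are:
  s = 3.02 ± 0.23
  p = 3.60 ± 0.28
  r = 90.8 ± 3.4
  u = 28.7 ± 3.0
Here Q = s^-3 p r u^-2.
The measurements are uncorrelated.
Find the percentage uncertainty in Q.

32.1%

Q is a product of powers, so relative uncertainties combine in quadrature:
  (-3·δs/s)² = (-3×0.0762)² = 0.0522;  (1·δp/p)² = (1×0.0778)² = 0.00605;  (1·δr/r)² = (1×0.0374)² = 0.00140;  (-2·δu/u)² = (-2×0.105)² = 0.0437
δQ/Q = √(0.103) = 0.321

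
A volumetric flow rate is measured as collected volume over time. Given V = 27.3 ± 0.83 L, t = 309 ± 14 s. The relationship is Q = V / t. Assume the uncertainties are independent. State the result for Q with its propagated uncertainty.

0.0883 ± 0.00482 L/s

Each factor contributes (exponent × relative error)² to (δQ/Q)²:
  (1·δV/V)² = (1×0.0304)² = 0.000924;  (-1·δt/t)² = (-1×0.0453)² = 0.00205
δQ/Q = √(0.00298) = 0.0546
Q = 0.0883 L/s, so δQ = 0.0546 × 0.0883 = 0.00482 L/s.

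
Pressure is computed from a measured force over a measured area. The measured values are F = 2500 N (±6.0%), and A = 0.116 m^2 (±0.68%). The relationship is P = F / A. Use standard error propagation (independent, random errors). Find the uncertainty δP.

1300 Pa

Relative error in a monomial: (δP/P)² = Σ (nᵢ · δxᵢ/xᵢ)².
  (1·δF/F)² = (1×0.0600)² = 0.00360;  (-1·δA/A)² = (-1×0.00680)² = 4.62e-05
δP/P = √(0.00365) = 0.0604
P = 21600 Pa, so δP = 0.0604 × 21600 = 1300 Pa.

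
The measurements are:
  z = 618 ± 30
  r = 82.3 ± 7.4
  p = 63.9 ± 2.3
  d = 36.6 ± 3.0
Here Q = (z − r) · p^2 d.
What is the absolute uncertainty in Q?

9.88e+06

Let u = z − r = 536. δu = √(δz² + δr²) = √(900 + 54.8) = 30.9, so δu/u = 0.0577.
Q is then a monomial in u, p, d:
δQ/Q = √((δu/u)² + (2·δp/p)² + (1·δd/d)²) = √(0.00333 + 0.00518 + 0.00672) = 0.123
Q = 8.01e+07, so δQ = 0.123 × 8.01e+07 = 9.88e+06.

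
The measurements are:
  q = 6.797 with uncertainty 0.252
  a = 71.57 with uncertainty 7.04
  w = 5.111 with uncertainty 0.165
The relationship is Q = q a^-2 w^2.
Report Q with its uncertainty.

Each factor contributes (exponent × relative error)² to (δQ/Q)²:
  (1·δq/q)² = (1×0.0371)² = 0.00137;  (-2·δa/a)² = (-2×0.0984)² = 0.0387;  (2·δw/w)² = (2×0.0323)² = 0.00417
δQ/Q = √(0.0442) = 0.210
Q = 0.03466, so δQ = 0.210 × 0.03466 = 0.00729.

0.03466 ± 0.00729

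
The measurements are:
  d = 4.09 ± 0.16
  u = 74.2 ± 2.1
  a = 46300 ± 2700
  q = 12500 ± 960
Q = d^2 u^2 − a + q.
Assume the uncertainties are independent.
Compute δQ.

Let p = d^2·u^2 = 92100. δp/p = √((2·δd/d)² + (2·δu/u)²) = √(0.00612 + 0.00320) = 0.0966, so δp = 8890.
Q = p − a + q: δQ = √(δp² + δa² + δq²) = √(7.91e+07 + 7.29e+06 + 9.22e+05) = 9340

9340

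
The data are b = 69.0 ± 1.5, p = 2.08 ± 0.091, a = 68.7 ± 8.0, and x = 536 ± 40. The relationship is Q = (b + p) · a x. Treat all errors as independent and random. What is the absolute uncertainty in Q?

Let u = b + p = 71.1. δu = √(δb² + δp²) = √(2.25 + 0.00828) = 1.50, so δu/u = 0.0211.
Q is then a monomial in u, a, x:
δQ/Q = √((δu/u)² + (1·δa/a)² + (1·δx/x)²) = √(0.000447 + 0.0136 + 0.00557) = 0.140
Q = 2.62e+06, so δQ = 0.140 × 2.62e+06 = 3.66e+05.

3.66e+05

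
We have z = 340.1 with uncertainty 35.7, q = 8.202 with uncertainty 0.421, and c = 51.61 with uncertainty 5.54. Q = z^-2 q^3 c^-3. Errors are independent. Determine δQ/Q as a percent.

41.4%

Each factor contributes (exponent × relative error)² to (δQ/Q)²:
  (-2·δz/z)² = (-2×0.105)² = 0.0441;  (3·δq/q)² = (3×0.0513)² = 0.0237;  (-3·δc/c)² = (-3×0.107)² = 0.104
δQ/Q = √(0.171) = 0.414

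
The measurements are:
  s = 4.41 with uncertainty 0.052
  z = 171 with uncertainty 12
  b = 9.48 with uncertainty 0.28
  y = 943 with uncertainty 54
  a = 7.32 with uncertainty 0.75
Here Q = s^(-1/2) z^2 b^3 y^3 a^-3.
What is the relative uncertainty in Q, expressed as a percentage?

38.9%

Relative error in a monomial: (δQ/Q)² = Σ (nᵢ · δxᵢ/xᵢ)².
  (−½·δs/s)² = (-0.5×0.0118)² = 3.48e-05;  (2·δz/z)² = (2×0.0702)² = 0.0197;  (3·δb/b)² = (3×0.0295)² = 0.00785;  (3·δy/y)² = (3×0.0573)² = 0.0295;  (-3·δa/a)² = (-3×0.102)² = 0.0945
δQ/Q = √(0.152) = 0.389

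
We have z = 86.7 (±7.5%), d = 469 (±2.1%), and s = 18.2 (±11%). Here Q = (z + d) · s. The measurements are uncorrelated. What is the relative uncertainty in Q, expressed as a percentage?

Let u = z + d = 556. δu = √(δz² + δd²) = √(42.3 + 97.0) = 11.8, so δu/u = 0.0212.
Q is then a monomial in u, s:
δQ/Q = √((δu/u)² + (1·δs/s)²) = √(0.000451 + 0.0121) = 0.112

11.2%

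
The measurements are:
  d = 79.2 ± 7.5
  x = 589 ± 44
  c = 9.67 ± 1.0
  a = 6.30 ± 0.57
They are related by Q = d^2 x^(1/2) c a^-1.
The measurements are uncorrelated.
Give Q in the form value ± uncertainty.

(2.34 ± 0.554) × 10^5

Q is a product of powers, so relative uncertainties combine in quadrature:
  (2·δd/d)² = (2×0.0947)² = 0.0359;  (½·δx/x)² = (0.5×0.0747)² = 0.00140;  (1·δc/c)² = (1×0.103)² = 0.0107;  (-1·δa/a)² = (-1×0.0905)² = 0.00819
δQ/Q = √(0.0561) = 0.237
Q = 2.34e+05, so δQ = 0.237 × 2.34e+05 = 55400.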